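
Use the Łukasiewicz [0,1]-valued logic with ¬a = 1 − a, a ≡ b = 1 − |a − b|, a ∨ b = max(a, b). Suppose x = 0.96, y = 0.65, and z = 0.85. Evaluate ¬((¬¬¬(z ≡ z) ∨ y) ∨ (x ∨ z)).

z ≡ z = 1 − |0.85 − 0.85| = 1 − 0.00 = 1.00
¬(z ≡ z) = 1 − 1.00 = 0.00
¬¬(z ≡ z) = 1 − 0.00 = 1.00
¬¬¬(z ≡ z) = 1 − 1.00 = 0.00
¬¬¬(z ≡ z) ∨ y = max(0.00, 0.65) = 0.65
x ∨ z = max(0.96, 0.85) = 0.96
(¬¬¬(z ≡ z) ∨ y) ∨ (x ∨ z) = max(0.65, 0.96) = 0.96
¬((¬¬¬(z ≡ z) ∨ y) ∨ (x ∨ z)) = 1 − 0.96 = 0.04

0.04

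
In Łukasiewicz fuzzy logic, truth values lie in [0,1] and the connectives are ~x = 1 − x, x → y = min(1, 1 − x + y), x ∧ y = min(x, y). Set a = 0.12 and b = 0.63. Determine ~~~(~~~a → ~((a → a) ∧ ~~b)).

~a = 1 − 0.12 = 0.88
~~a = 1 − 0.88 = 0.12
~~~a = 1 − 0.12 = 0.88
a → a = min(1, 1 − 0.12 + 0.12) = min(1, 1.00) = 1.00
~b = 1 − 0.63 = 0.37
~~b = 1 − 0.37 = 0.63
(a → a) ∧ ~~b = min(1.00, 0.63) = 0.63
~((a → a) ∧ ~~b) = 1 − 0.63 = 0.37
~~~a → ~((a → a) ∧ ~~b) = min(1, 1 − 0.88 + 0.37) = min(1, 0.49) = 0.49
~(~~~a → ~((a → a) ∧ ~~b)) = 1 − 0.49 = 0.51
~~(~~~a → ~((a → a) ∧ ~~b)) = 1 − 0.51 = 0.49
~~~(~~~a → ~((a → a) ∧ ~~b)) = 1 − 0.49 = 0.51

0.51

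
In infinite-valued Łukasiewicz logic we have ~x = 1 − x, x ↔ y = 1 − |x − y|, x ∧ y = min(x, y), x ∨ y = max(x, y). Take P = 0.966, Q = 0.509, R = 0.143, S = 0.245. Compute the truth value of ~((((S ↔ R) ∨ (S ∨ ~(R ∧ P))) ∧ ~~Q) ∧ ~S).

0.491

S ↔ R = 1 − |0.245 − 0.143| = 1 − 0.102 = 0.898
R ∧ P = min(0.143, 0.966) = 0.143
~(R ∧ P) = 1 − 0.143 = 0.857
S ∨ ~(R ∧ P) = max(0.245, 0.857) = 0.857
(S ↔ R) ∨ (S ∨ ~(R ∧ P)) = max(0.898, 0.857) = 0.898
~Q = 1 − 0.509 = 0.491
~~Q = 1 − 0.491 = 0.509
((S ↔ R) ∨ (S ∨ ~(R ∧ P))) ∧ ~~Q = min(0.898, 0.509) = 0.509
~S = 1 − 0.245 = 0.755
(((S ↔ R) ∨ (S ∨ ~(R ∧ P))) ∧ ~~Q) ∧ ~S = min(0.509, 0.755) = 0.509
~((((S ↔ R) ∨ (S ∨ ~(R ∧ P))) ∧ ~~Q) ∧ ~S) = 1 − 0.509 = 0.491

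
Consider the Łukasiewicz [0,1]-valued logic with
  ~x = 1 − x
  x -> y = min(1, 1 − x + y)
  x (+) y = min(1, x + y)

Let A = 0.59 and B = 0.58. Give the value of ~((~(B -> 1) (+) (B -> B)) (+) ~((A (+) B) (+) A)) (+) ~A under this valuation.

0.41

B -> 1 = min(1, 1 − 0.58 + 1.00) = min(1, 1.42) = 1.00
~(B -> 1) = 1 − 1.00 = 0.00
B -> B = min(1, 1 − 0.58 + 0.58) = min(1, 1.00) = 1.00
~(B -> 1) (+) (B -> B) = min(1, 0.00 + 1.00) = min(1, 1.00) = 1.00
A (+) B = min(1, 0.59 + 0.58) = min(1, 1.17) = 1.00
(A (+) B) (+) A = min(1, 1.00 + 0.59) = min(1, 1.59) = 1.00
~((A (+) B) (+) A) = 1 − 1.00 = 0.00
(~(B -> 1) (+) (B -> B)) (+) ~((A (+) B) (+) A) = min(1, 1.00 + 0.00) = min(1, 1.00) = 1.00
~((~(B -> 1) (+) (B -> B)) (+) ~((A (+) B) (+) A)) = 1 − 1.00 = 0.00
~A = 1 − 0.59 = 0.41
~((~(B -> 1) (+) (B -> B)) (+) ~((A (+) B) (+) A)) (+) ~A = min(1, 0.00 + 0.41) = min(1, 0.41) = 0.41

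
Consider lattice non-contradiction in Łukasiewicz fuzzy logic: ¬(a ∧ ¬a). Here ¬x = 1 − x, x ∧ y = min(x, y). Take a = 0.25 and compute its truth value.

¬a = 1 − 0.25 = 0.75
a ∧ ¬a = min(0.25, 0.75) = 0.25
¬(a ∧ ¬a) = 1 − 0.25 = 0.75
(The value 0.75 < 1 shows this instance is not satisfied; not a Ł∞-tautology — its value is 1 − min(a, 1−a).)

0.75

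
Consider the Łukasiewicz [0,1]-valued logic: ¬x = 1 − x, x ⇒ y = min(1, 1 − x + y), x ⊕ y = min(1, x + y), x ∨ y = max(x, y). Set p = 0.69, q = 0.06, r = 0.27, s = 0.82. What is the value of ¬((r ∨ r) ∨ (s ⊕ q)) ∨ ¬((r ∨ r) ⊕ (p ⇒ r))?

0.15

r ∨ r = max(0.27, 0.27) = 0.27
s ⊕ q = min(1, 0.82 + 0.06) = min(1, 0.88) = 0.88
(r ∨ r) ∨ (s ⊕ q) = max(0.27, 0.88) = 0.88
¬((r ∨ r) ∨ (s ⊕ q)) = 1 − 0.88 = 0.12
p ⇒ r = min(1, 1 − 0.69 + 0.27) = min(1, 0.58) = 0.58
(r ∨ r) ⊕ (p ⇒ r) = min(1, 0.27 + 0.58) = min(1, 0.85) = 0.85
¬((r ∨ r) ⊕ (p ⇒ r)) = 1 − 0.85 = 0.15
¬((r ∨ r) ∨ (s ⊕ q)) ∨ ¬((r ∨ r) ⊕ (p ⇒ r)) = max(0.12, 0.15) = 0.15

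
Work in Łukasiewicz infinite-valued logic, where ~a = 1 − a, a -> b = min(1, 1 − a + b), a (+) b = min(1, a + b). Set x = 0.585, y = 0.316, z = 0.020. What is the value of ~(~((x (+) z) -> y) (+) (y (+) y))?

x (+) z = min(1, 0.585 + 0.020) = min(1, 0.605) = 0.605
(x (+) z) -> y = min(1, 1 − 0.605 + 0.316) = min(1, 0.711) = 0.711
~((x (+) z) -> y) = 1 − 0.711 = 0.289
y (+) y = min(1, 0.316 + 0.316) = min(1, 0.632) = 0.632
~((x (+) z) -> y) (+) (y (+) y) = min(1, 0.289 + 0.632) = min(1, 0.921) = 0.921
~(~((x (+) z) -> y) (+) (y (+) y)) = 1 − 0.921 = 0.079

0.079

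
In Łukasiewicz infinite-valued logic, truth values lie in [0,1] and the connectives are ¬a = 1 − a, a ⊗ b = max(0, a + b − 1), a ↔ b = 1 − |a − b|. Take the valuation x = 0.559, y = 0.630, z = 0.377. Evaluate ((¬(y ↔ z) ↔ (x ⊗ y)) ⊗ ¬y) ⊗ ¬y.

y ↔ z = 1 − |0.630 − 0.377| = 1 − 0.253 = 0.747
¬(y ↔ z) = 1 − 0.747 = 0.253
x ⊗ y = max(0, 0.559 + 0.630 − 1) = max(0, 0.189) = 0.189
¬(y ↔ z) ↔ (x ⊗ y) = 1 − |0.253 − 0.189| = 1 − 0.064 = 0.936
¬y = 1 − 0.630 = 0.370
(¬(y ↔ z) ↔ (x ⊗ y)) ⊗ ¬y = max(0, 0.936 + 0.370 − 1) = max(0, 0.306) = 0.306
((¬(y ↔ z) ↔ (x ⊗ y)) ⊗ ¬y) ⊗ ¬y = max(0, 0.306 + 0.370 − 1) = max(0, -0.324) = 0.000

0.000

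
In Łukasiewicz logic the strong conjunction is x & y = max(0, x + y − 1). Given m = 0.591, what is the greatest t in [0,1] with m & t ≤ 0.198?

The residuum of the Łukasiewicz t-norm gives the supremum: min(1, 1 − 0.591 + 0.198).
1 − 0.591 + 0.198 = 0.607, so t = min(1, 0.607) = 0.607.
Check: 0.591 & 0.607 = max(0, 0.198) = 0.198 ≤ 0.198.

0.607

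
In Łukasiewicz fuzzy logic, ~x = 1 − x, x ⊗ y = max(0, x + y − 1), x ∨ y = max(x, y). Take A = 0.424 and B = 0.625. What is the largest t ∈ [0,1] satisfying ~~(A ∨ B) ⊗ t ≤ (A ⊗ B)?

A ∨ B = max(0.424, 0.625) = 0.625
~(A ∨ B) = 1 − 0.625 = 0.375
~~(A ∨ B) = 1 − 0.375 = 0.625
So the left factor is ~~(A ∨ B) = 0.625.
A ⊗ B = max(0, 0.424 + 0.625 − 1) = max(0, 0.049) = 0.049
So the right-hand bound is A ⊗ B = 0.049.
The residuum of the Łukasiewicz t-norm gives the supremum: min(1, 1 − 0.625 + 0.049).
1 − 0.625 + 0.049 = 0.424, so t = min(1, 0.424) = 0.424.
Check: 0.625 ⊗ 0.424 = max(0, 0.049) = 0.049 ≤ 0.049.

0.424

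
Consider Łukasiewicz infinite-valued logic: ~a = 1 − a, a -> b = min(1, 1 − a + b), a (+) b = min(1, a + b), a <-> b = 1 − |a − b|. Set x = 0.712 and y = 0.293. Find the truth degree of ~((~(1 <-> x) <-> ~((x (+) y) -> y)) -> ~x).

0.293

1 <-> x = 1 − |1.000 − 0.712| = 1 − 0.288 = 0.712
~(1 <-> x) = 1 − 0.712 = 0.288
x (+) y = min(1, 0.712 + 0.293) = min(1, 1.005) = 1.000
(x (+) y) -> y = min(1, 1 − 1.000 + 0.293) = min(1, 0.293) = 0.293
~((x (+) y) -> y) = 1 − 0.293 = 0.707
~(1 <-> x) <-> ~((x (+) y) -> y) = 1 − |0.288 − 0.707| = 1 − 0.419 = 0.581
~x = 1 − 0.712 = 0.288
(~(1 <-> x) <-> ~((x (+) y) -> y)) -> ~x = min(1, 1 − 0.581 + 0.288) = min(1, 0.707) = 0.707
~((~(1 <-> x) <-> ~((x (+) y) -> y)) -> ~x) = 1 − 0.707 = 0.293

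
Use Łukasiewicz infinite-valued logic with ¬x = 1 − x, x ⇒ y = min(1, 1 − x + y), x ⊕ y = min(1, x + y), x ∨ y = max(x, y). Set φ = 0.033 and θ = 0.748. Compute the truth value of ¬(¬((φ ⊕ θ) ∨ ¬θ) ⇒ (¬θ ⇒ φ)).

0.000

φ ⊕ θ = min(1, 0.033 + 0.748) = min(1, 0.781) = 0.781
¬θ = 1 − 0.748 = 0.252
(φ ⊕ θ) ∨ ¬θ = max(0.781, 0.252) = 0.781
¬((φ ⊕ θ) ∨ ¬θ) = 1 − 0.781 = 0.219
¬θ ⇒ φ = min(1, 1 − 0.252 + 0.033) = min(1, 0.781) = 0.781
¬((φ ⊕ θ) ∨ ¬θ) ⇒ (¬θ ⇒ φ) = min(1, 1 − 0.219 + 0.781) = min(1, 1.562) = 1.000
¬(¬((φ ⊕ θ) ∨ ¬θ) ⇒ (¬θ ⇒ φ)) = 1 − 1.000 = 0.000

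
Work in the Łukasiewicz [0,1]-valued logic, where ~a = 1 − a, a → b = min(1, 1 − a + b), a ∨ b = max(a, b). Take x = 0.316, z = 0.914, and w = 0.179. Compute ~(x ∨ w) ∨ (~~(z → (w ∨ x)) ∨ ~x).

x ∨ w = max(0.316, 0.179) = 0.316
~(x ∨ w) = 1 − 0.316 = 0.684
w ∨ x = max(0.179, 0.316) = 0.316
z → (w ∨ x) = min(1, 1 − 0.914 + 0.316) = min(1, 0.402) = 0.402
~(z → (w ∨ x)) = 1 − 0.402 = 0.598
~~(z → (w ∨ x)) = 1 − 0.598 = 0.402
~x = 1 − 0.316 = 0.684
~~(z → (w ∨ x)) ∨ ~x = max(0.402, 0.684) = 0.684
~(x ∨ w) ∨ (~~(z → (w ∨ x)) ∨ ~x) = max(0.684, 0.684) = 0.684

0.684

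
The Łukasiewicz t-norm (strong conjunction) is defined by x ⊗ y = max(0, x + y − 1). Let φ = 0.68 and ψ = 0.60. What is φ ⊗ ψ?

φ ⊗ ψ = max(0, 0.68 + 0.60 − 1) = max(0, 0.28) = 0.28
For comparison, the Gödel (minimum) t-norm min(x, y) would give 0.60.

0.28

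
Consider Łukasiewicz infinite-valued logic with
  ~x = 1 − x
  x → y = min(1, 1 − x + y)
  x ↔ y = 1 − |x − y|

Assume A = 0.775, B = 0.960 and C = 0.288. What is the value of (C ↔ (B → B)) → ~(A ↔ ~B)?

B → B = min(1, 1 − 0.960 + 0.960) = min(1, 1.000) = 1.000
C ↔ (B → B) = 1 − |0.288 − 1.000| = 1 − 0.712 = 0.288
~B = 1 − 0.960 = 0.040
A ↔ ~B = 1 − |0.775 − 0.040| = 1 − 0.735 = 0.265
~(A ↔ ~B) = 1 − 0.265 = 0.735
(C ↔ (B → B)) → ~(A ↔ ~B) = min(1, 1 − 0.288 + 0.735) = min(1, 1.447) = 1.000

1.000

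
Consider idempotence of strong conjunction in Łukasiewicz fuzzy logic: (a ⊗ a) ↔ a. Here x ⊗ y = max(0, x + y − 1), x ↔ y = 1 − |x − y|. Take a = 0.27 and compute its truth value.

0.73

a ⊗ a = max(0, 0.27 + 0.27 − 1) = max(0, -0.46) = 0.00
(a ⊗ a) ↔ a = 1 − |0.00 − 0.27| = 1 − 0.27 = 0.73
(The value 0.73 < 1 shows this instance is not satisfied; fails in Ł∞ since a ⊗ a = max(0, 2a−1) ≠ a in general.)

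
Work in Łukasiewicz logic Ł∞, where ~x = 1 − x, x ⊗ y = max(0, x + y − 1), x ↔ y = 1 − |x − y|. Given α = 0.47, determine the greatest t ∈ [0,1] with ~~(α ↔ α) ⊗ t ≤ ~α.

α ↔ α = 1 − |0.47 − 0.47| = 1 − 0.00 = 1.00
~(α ↔ α) = 1 − 1.00 = 0.00
~~(α ↔ α) = 1 − 0.00 = 1.00
So the left factor is ~~(α ↔ α) = 1.00.
~α = 1 − 0.47 = 0.53
So the right-hand bound is ~α = 0.53.
The residuum of the Łukasiewicz t-norm gives the supremum: min(1, 1 − 1.00 + 0.53).
1 − 1.00 + 0.53 = 0.53, so t = min(1, 0.53) = 0.53.
Check: 1.00 ⊗ 0.53 = max(0, 0.53) = 0.53 ≤ 0.53.

0.53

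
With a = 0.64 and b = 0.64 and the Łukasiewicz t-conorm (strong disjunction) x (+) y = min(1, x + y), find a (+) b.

a (+) b = min(1, 0.64 + 0.64) = min(1, 1.28) = 1.00
For comparison, the Gödel t-conorm max(x, y) would give 0.64.

1.00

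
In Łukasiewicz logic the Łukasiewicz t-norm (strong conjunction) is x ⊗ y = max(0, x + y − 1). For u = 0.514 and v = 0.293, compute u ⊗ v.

u ⊗ v = max(0, 0.514 + 0.293 − 1) = max(0, -0.193) = 0.000
For comparison, the Gödel (minimum) t-norm min(x, y) would give 0.293.

0.000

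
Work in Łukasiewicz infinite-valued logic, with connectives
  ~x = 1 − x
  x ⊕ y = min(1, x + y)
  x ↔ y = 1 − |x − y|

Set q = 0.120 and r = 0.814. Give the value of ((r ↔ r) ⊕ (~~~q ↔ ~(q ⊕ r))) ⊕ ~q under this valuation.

1.000

r ↔ r = 1 − |0.814 − 0.814| = 1 − 0.000 = 1.000
~q = 1 − 0.120 = 0.880
~~q = 1 − 0.880 = 0.120
~~~q = 1 − 0.120 = 0.880
q ⊕ r = min(1, 0.120 + 0.814) = min(1, 0.934) = 0.934
~(q ⊕ r) = 1 − 0.934 = 0.066
~~~q ↔ ~(q ⊕ r) = 1 − |0.880 − 0.066| = 1 − 0.814 = 0.186
(r ↔ r) ⊕ (~~~q ↔ ~(q ⊕ r)) = min(1, 1.000 + 0.186) = min(1, 1.186) = 1.000
((r ↔ r) ⊕ (~~~q ↔ ~(q ⊕ r))) ⊕ ~q = min(1, 1.000 + 0.880) = min(1, 1.880) = 1.000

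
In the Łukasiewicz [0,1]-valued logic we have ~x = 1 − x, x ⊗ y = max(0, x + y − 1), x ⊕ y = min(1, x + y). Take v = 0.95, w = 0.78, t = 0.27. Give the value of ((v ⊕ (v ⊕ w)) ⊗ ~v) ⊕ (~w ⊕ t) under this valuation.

0.54

v ⊕ w = min(1, 0.95 + 0.78) = min(1, 1.73) = 1.00
v ⊕ (v ⊕ w) = min(1, 0.95 + 1.00) = min(1, 1.95) = 1.00
~v = 1 − 0.95 = 0.05
(v ⊕ (v ⊕ w)) ⊗ ~v = max(0, 1.00 + 0.05 − 1) = max(0, 0.05) = 0.05
~w = 1 − 0.78 = 0.22
~w ⊕ t = min(1, 0.22 + 0.27) = min(1, 0.49) = 0.49
((v ⊕ (v ⊕ w)) ⊗ ~v) ⊕ (~w ⊕ t) = min(1, 0.05 + 0.49) = min(1, 0.54) = 0.54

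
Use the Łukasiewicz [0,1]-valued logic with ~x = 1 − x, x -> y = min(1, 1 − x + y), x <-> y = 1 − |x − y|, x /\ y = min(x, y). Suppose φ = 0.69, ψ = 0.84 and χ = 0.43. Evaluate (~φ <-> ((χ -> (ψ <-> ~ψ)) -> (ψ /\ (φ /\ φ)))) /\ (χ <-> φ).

~φ = 1 − 0.69 = 0.31
~ψ = 1 − 0.84 = 0.16
ψ <-> ~ψ = 1 − |0.84 − 0.16| = 1 − 0.68 = 0.32
χ -> (ψ <-> ~ψ) = min(1, 1 − 0.43 + 0.32) = min(1, 0.89) = 0.89
φ /\ φ = min(0.69, 0.69) = 0.69
ψ /\ (φ /\ φ) = min(0.84, 0.69) = 0.69
(χ -> (ψ <-> ~ψ)) -> (ψ /\ (φ /\ φ)) = min(1, 1 − 0.89 + 0.69) = min(1, 0.80) = 0.80
~φ <-> ((χ -> (ψ <-> ~ψ)) -> (ψ /\ (φ /\ φ))) = 1 − |0.31 − 0.80| = 1 − 0.49 = 0.51
χ <-> φ = 1 − |0.43 − 0.69| = 1 − 0.26 = 0.74
(~φ <-> ((χ -> (ψ <-> ~ψ)) -> (ψ /\ (φ /\ φ)))) /\ (χ <-> φ) = min(0.51, 0.74) = 0.51

0.51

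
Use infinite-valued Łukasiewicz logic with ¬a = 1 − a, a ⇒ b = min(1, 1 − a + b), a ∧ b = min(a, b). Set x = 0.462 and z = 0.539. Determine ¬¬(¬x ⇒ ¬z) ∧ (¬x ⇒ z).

¬x = 1 − 0.462 = 0.538
¬z = 1 − 0.539 = 0.461
¬x ⇒ ¬z = min(1, 1 − 0.538 + 0.461) = min(1, 0.923) = 0.923
¬(¬x ⇒ ¬z) = 1 − 0.923 = 0.077
¬¬(¬x ⇒ ¬z) = 1 − 0.077 = 0.923
¬x ⇒ z = min(1, 1 − 0.538 + 0.539) = min(1, 1.001) = 1.000
¬¬(¬x ⇒ ¬z) ∧ (¬x ⇒ z) = min(0.923, 1.000) = 0.923

0.923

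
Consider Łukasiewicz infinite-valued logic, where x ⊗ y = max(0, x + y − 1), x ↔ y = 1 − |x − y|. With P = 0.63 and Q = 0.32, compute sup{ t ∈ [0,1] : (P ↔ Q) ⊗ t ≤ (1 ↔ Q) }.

P ↔ Q = 1 − |0.63 − 0.32| = 1 − 0.31 = 0.69
So the left factor is P ↔ Q = 0.69.
1 ↔ Q = 1 − |1.00 − 0.32| = 1 − 0.68 = 0.32
So the right-hand bound is 1 ↔ Q = 0.32.
The residuum of the Łukasiewicz t-norm gives the supremum: min(1, 1 − 0.69 + 0.32).
1 − 0.69 + 0.32 = 0.63, so t = min(1, 0.63) = 0.63.
Check: 0.69 ⊗ 0.63 = max(0, 0.32) = 0.32 ≤ 0.32.

0.63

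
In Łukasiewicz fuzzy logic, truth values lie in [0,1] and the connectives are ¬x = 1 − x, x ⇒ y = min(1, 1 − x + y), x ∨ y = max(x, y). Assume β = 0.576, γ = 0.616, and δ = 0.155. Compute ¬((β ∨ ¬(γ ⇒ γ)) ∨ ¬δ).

0.155

γ ⇒ γ = min(1, 1 − 0.616 + 0.616) = min(1, 1.000) = 1.000
¬(γ ⇒ γ) = 1 − 1.000 = 0.000
β ∨ ¬(γ ⇒ γ) = max(0.576, 0.000) = 0.576
¬δ = 1 − 0.155 = 0.845
(β ∨ ¬(γ ⇒ γ)) ∨ ¬δ = max(0.576, 0.845) = 0.845
¬((β ∨ ¬(γ ⇒ γ)) ∨ ¬δ) = 1 − 0.845 = 0.155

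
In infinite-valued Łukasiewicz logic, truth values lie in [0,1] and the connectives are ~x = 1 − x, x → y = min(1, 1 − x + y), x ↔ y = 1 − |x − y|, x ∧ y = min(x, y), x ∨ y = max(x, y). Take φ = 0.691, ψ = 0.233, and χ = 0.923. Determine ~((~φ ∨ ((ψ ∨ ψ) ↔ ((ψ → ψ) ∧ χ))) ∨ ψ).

~φ = 1 − 0.691 = 0.309
ψ ∨ ψ = max(0.233, 0.233) = 0.233
ψ → ψ = min(1, 1 − 0.233 + 0.233) = min(1, 1.000) = 1.000
(ψ → ψ) ∧ χ = min(1.000, 0.923) = 0.923
(ψ ∨ ψ) ↔ ((ψ → ψ) ∧ χ) = 1 − |0.233 − 0.923| = 1 − 0.690 = 0.310
~φ ∨ ((ψ ∨ ψ) ↔ ((ψ → ψ) ∧ χ)) = max(0.309, 0.310) = 0.310
(~φ ∨ ((ψ ∨ ψ) ↔ ((ψ → ψ) ∧ χ))) ∨ ψ = max(0.310, 0.233) = 0.310
~((~φ ∨ ((ψ ∨ ψ) ↔ ((ψ → ψ) ∧ χ))) ∨ ψ) = 1 − 0.310 = 0.690

0.690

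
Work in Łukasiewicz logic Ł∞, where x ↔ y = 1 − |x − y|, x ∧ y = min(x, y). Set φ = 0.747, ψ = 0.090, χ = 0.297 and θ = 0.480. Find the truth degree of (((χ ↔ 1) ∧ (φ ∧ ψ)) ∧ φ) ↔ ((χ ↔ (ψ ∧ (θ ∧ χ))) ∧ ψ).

1.000

χ ↔ 1 = 1 − |0.297 − 1.000| = 1 − 0.703 = 0.297
φ ∧ ψ = min(0.747, 0.090) = 0.090
(χ ↔ 1) ∧ (φ ∧ ψ) = min(0.297, 0.090) = 0.090
((χ ↔ 1) ∧ (φ ∧ ψ)) ∧ φ = min(0.090, 0.747) = 0.090
θ ∧ χ = min(0.480, 0.297) = 0.297
ψ ∧ (θ ∧ χ) = min(0.090, 0.297) = 0.090
χ ↔ (ψ ∧ (θ ∧ χ)) = 1 − |0.297 − 0.090| = 1 − 0.207 = 0.793
(χ ↔ (ψ ∧ (θ ∧ χ))) ∧ ψ = min(0.793, 0.090) = 0.090
(((χ ↔ 1) ∧ (φ ∧ ψ)) ∧ φ) ↔ ((χ ↔ (ψ ∧ (θ ∧ χ))) ∧ ψ) = 1 − |0.090 − 0.090| = 1 − 0.000 = 1.000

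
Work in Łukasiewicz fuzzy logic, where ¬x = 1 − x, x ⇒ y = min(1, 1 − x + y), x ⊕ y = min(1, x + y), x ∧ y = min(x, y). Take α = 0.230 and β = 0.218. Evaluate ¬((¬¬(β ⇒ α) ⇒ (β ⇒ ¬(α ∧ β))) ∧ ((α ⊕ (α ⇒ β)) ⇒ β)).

β ⇒ α = min(1, 1 − 0.218 + 0.230) = min(1, 1.012) = 1.000
¬(β ⇒ α) = 1 − 1.000 = 0.000
¬¬(β ⇒ α) = 1 − 0.000 = 1.000
α ∧ β = min(0.230, 0.218) = 0.218
¬(α ∧ β) = 1 − 0.218 = 0.782
β ⇒ ¬(α ∧ β) = min(1, 1 − 0.218 + 0.782) = min(1, 1.564) = 1.000
¬¬(β ⇒ α) ⇒ (β ⇒ ¬(α ∧ β)) = min(1, 1 − 1.000 + 1.000) = min(1, 1.000) = 1.000
α ⇒ β = min(1, 1 − 0.230 + 0.218) = min(1, 0.988) = 0.988
α ⊕ (α ⇒ β) = min(1, 0.230 + 0.988) = min(1, 1.218) = 1.000
(α ⊕ (α ⇒ β)) ⇒ β = min(1, 1 − 1.000 + 0.218) = min(1, 0.218) = 0.218
(¬¬(β ⇒ α) ⇒ (β ⇒ ¬(α ∧ β))) ∧ ((α ⊕ (α ⇒ β)) ⇒ β) = min(1.000, 0.218) = 0.218
¬((¬¬(β ⇒ α) ⇒ (β ⇒ ¬(α ∧ β))) ∧ ((α ⊕ (α ⇒ β)) ⇒ β)) = 1 − 0.218 = 0.782

0.782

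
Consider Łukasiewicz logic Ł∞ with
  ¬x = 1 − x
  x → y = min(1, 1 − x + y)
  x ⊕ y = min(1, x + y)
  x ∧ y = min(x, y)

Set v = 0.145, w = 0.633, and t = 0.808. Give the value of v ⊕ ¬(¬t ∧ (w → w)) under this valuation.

0.953

¬t = 1 − 0.808 = 0.192
w → w = min(1, 1 − 0.633 + 0.633) = min(1, 1.000) = 1.000
¬t ∧ (w → w) = min(0.192, 1.000) = 0.192
¬(¬t ∧ (w → w)) = 1 − 0.192 = 0.808
v ⊕ ¬(¬t ∧ (w → w)) = min(1, 0.145 + 0.808) = min(1, 0.953) = 0.953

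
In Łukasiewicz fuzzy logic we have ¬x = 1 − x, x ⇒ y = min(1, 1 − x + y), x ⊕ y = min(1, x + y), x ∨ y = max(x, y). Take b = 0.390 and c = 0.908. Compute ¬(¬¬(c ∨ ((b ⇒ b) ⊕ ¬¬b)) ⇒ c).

b ⇒ b = min(1, 1 − 0.390 + 0.390) = min(1, 1.000) = 1.000
¬b = 1 − 0.390 = 0.610
¬¬b = 1 − 0.610 = 0.390
(b ⇒ b) ⊕ ¬¬b = min(1, 1.000 + 0.390) = min(1, 1.390) = 1.000
c ∨ ((b ⇒ b) ⊕ ¬¬b) = max(0.908, 1.000) = 1.000
¬(c ∨ ((b ⇒ b) ⊕ ¬¬b)) = 1 − 1.000 = 0.000
¬¬(c ∨ ((b ⇒ b) ⊕ ¬¬b)) = 1 − 0.000 = 1.000
¬¬(c ∨ ((b ⇒ b) ⊕ ¬¬b)) ⇒ c = min(1, 1 − 1.000 + 0.908) = min(1, 0.908) = 0.908
¬(¬¬(c ∨ ((b ⇒ b) ⊕ ¬¬b)) ⇒ c) = 1 − 0.908 = 0.092

0.092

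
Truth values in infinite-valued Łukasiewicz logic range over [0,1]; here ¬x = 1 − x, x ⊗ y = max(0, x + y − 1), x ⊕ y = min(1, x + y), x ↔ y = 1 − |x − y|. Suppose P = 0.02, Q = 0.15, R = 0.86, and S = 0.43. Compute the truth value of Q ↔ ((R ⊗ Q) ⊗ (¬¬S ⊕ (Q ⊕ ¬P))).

R ⊗ Q = max(0, 0.86 + 0.15 − 1) = max(0, 0.01) = 0.01
¬S = 1 − 0.43 = 0.57
¬¬S = 1 − 0.57 = 0.43
¬P = 1 − 0.02 = 0.98
Q ⊕ ¬P = min(1, 0.15 + 0.98) = min(1, 1.13) = 1.00
¬¬S ⊕ (Q ⊕ ¬P) = min(1, 0.43 + 1.00) = min(1, 1.43) = 1.00
(R ⊗ Q) ⊗ (¬¬S ⊕ (Q ⊕ ¬P)) = max(0, 0.01 + 1.00 − 1) = max(0, 0.01) = 0.01
Q ↔ ((R ⊗ Q) ⊗ (¬¬S ⊕ (Q ⊕ ¬P))) = 1 − |0.15 − 0.01| = 1 − 0.14 = 0.86

0.86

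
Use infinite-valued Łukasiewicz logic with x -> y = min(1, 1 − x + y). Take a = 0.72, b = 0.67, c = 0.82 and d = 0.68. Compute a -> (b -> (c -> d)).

1.00

c -> d = min(1, 1 − 0.82 + 0.68) = min(1, 0.86) = 0.86
b -> (c -> d) = min(1, 1 − 0.67 + 0.86) = min(1, 1.19) = 1.00
a -> (b -> (c -> d)) = min(1, 1 − 0.72 + 1.00) = min(1, 1.28) = 1.00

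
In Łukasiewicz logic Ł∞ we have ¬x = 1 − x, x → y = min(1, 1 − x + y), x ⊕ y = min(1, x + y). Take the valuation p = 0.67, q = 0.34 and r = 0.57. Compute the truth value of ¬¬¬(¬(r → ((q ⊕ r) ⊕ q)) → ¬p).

0.00

q ⊕ r = min(1, 0.34 + 0.57) = min(1, 0.91) = 0.91
(q ⊕ r) ⊕ q = min(1, 0.91 + 0.34) = min(1, 1.25) = 1.00
r → ((q ⊕ r) ⊕ q) = min(1, 1 − 0.57 + 1.00) = min(1, 1.43) = 1.00
¬(r → ((q ⊕ r) ⊕ q)) = 1 − 1.00 = 0.00
¬p = 1 − 0.67 = 0.33
¬(r → ((q ⊕ r) ⊕ q)) → ¬p = min(1, 1 − 0.00 + 0.33) = min(1, 1.33) = 1.00
¬(¬(r → ((q ⊕ r) ⊕ q)) → ¬p) = 1 − 1.00 = 0.00
¬¬(¬(r → ((q ⊕ r) ⊕ q)) → ¬p) = 1 − 0.00 = 1.00
¬¬¬(¬(r → ((q ⊕ r) ⊕ q)) → ¬p) = 1 − 1.00 = 0.00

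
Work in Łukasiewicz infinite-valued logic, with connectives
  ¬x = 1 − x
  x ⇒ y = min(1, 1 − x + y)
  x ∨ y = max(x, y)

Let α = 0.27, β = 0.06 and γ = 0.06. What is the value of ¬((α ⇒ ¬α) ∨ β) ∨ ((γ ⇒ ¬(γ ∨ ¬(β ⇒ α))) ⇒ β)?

0.06

¬α = 1 − 0.27 = 0.73
α ⇒ ¬α = min(1, 1 − 0.27 + 0.73) = min(1, 1.46) = 1.00
(α ⇒ ¬α) ∨ β = max(1.00, 0.06) = 1.00
¬((α ⇒ ¬α) ∨ β) = 1 − 1.00 = 0.00
β ⇒ α = min(1, 1 − 0.06 + 0.27) = min(1, 1.21) = 1.00
¬(β ⇒ α) = 1 − 1.00 = 0.00
γ ∨ ¬(β ⇒ α) = max(0.06, 0.00) = 0.06
¬(γ ∨ ¬(β ⇒ α)) = 1 − 0.06 = 0.94
γ ⇒ ¬(γ ∨ ¬(β ⇒ α)) = min(1, 1 − 0.06 + 0.94) = min(1, 1.88) = 1.00
(γ ⇒ ¬(γ ∨ ¬(β ⇒ α))) ⇒ β = min(1, 1 − 1.00 + 0.06) = min(1, 0.06) = 0.06
¬((α ⇒ ¬α) ∨ β) ∨ ((γ ⇒ ¬(γ ∨ ¬(β ⇒ α))) ⇒ β) = max(0.00, 0.06) = 0.06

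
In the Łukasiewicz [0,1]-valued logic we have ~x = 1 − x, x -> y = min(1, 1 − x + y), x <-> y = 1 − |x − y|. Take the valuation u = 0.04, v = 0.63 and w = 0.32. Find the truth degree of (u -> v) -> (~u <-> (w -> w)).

0.96

u -> v = min(1, 1 − 0.04 + 0.63) = min(1, 1.59) = 1.00
~u = 1 − 0.04 = 0.96
w -> w = min(1, 1 − 0.32 + 0.32) = min(1, 1.00) = 1.00
~u <-> (w -> w) = 1 − |0.96 − 1.00| = 1 − 0.04 = 0.96
(u -> v) -> (~u <-> (w -> w)) = min(1, 1 − 1.00 + 0.96) = min(1, 0.96) = 0.96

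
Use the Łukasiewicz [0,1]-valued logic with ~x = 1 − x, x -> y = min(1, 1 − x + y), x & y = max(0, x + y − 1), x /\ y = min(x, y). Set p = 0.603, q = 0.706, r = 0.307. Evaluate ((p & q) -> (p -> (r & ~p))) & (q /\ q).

0.706

p & q = max(0, 0.603 + 0.706 − 1) = max(0, 0.309) = 0.309
~p = 1 − 0.603 = 0.397
r & ~p = max(0, 0.307 + 0.397 − 1) = max(0, -0.296) = 0.000
p -> (r & ~p) = min(1, 1 − 0.603 + 0.000) = min(1, 0.397) = 0.397
(p & q) -> (p -> (r & ~p)) = min(1, 1 − 0.309 + 0.397) = min(1, 1.088) = 1.000
q /\ q = min(0.706, 0.706) = 0.706
((p & q) -> (p -> (r & ~p))) & (q /\ q) = max(0, 1.000 + 0.706 − 1) = max(0, 0.706) = 0.706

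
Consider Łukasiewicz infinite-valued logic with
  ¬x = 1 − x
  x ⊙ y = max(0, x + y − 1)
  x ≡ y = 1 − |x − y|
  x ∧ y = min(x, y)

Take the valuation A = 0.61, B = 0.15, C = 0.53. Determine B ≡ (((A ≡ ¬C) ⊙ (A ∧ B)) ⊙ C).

0.85

¬C = 1 − 0.53 = 0.47
A ≡ ¬C = 1 − |0.61 − 0.47| = 1 − 0.14 = 0.86
A ∧ B = min(0.61, 0.15) = 0.15
(A ≡ ¬C) ⊙ (A ∧ B) = max(0, 0.86 + 0.15 − 1) = max(0, 0.01) = 0.01
((A ≡ ¬C) ⊙ (A ∧ B)) ⊙ C = max(0, 0.01 + 0.53 − 1) = max(0, -0.46) = 0.00
B ≡ (((A ≡ ¬C) ⊙ (A ∧ B)) ⊙ C) = 1 − |0.15 − 0.00| = 1 − 0.15 = 0.85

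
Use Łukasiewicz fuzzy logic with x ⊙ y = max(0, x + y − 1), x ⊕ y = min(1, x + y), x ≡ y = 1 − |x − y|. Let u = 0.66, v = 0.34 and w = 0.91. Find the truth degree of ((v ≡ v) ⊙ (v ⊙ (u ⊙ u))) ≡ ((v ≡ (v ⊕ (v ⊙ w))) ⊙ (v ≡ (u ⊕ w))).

v ≡ v = 1 − |0.34 − 0.34| = 1 − 0.00 = 1.00
u ⊙ u = max(0, 0.66 + 0.66 − 1) = max(0, 0.32) = 0.32
v ⊙ (u ⊙ u) = max(0, 0.34 + 0.32 − 1) = max(0, -0.34) = 0.00
(v ≡ v) ⊙ (v ⊙ (u ⊙ u)) = max(0, 1.00 + 0.00 − 1) = max(0, 0.00) = 0.00
v ⊙ w = max(0, 0.34 + 0.91 − 1) = max(0, 0.25) = 0.25
v ⊕ (v ⊙ w) = min(1, 0.34 + 0.25) = min(1, 0.59) = 0.59
v ≡ (v ⊕ (v ⊙ w)) = 1 − |0.34 − 0.59| = 1 − 0.25 = 0.75
u ⊕ w = min(1, 0.66 + 0.91) = min(1, 1.57) = 1.00
v ≡ (u ⊕ w) = 1 − |0.34 − 1.00| = 1 − 0.66 = 0.34
(v ≡ (v ⊕ (v ⊙ w))) ⊙ (v ≡ (u ⊕ w)) = max(0, 0.75 + 0.34 − 1) = max(0, 0.09) = 0.09
((v ≡ v) ⊙ (v ⊙ (u ⊙ u))) ≡ ((v ≡ (v ⊕ (v ⊙ w))) ⊙ (v ≡ (u ⊕ w))) = 1 − |0.00 − 0.09| = 1 − 0.09 = 0.91

0.91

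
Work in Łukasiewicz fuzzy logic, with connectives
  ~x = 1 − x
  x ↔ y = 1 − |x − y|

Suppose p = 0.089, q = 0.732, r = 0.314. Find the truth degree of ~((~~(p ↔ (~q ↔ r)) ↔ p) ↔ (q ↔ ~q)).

~q = 1 − 0.732 = 0.268
~q ↔ r = 1 − |0.268 − 0.314| = 1 − 0.046 = 0.954
p ↔ (~q ↔ r) = 1 − |0.089 − 0.954| = 1 − 0.865 = 0.135
~(p ↔ (~q ↔ r)) = 1 − 0.135 = 0.865
~~(p ↔ (~q ↔ r)) = 1 − 0.865 = 0.135
~~(p ↔ (~q ↔ r)) ↔ p = 1 − |0.135 − 0.089| = 1 − 0.046 = 0.954
q ↔ ~q = 1 − |0.732 − 0.268| = 1 − 0.464 = 0.536
(~~(p ↔ (~q ↔ r)) ↔ p) ↔ (q ↔ ~q) = 1 − |0.954 − 0.536| = 1 − 0.418 = 0.582
~((~~(p ↔ (~q ↔ r)) ↔ p) ↔ (q ↔ ~q)) = 1 − 0.582 = 0.418

0.418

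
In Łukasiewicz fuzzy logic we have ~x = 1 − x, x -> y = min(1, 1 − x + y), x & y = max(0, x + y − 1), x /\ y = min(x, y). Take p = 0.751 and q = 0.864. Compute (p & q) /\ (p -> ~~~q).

0.385

p & q = max(0, 0.751 + 0.864 − 1) = max(0, 0.615) = 0.615
~q = 1 − 0.864 = 0.136
~~q = 1 − 0.136 = 0.864
~~~q = 1 − 0.864 = 0.136
p -> ~~~q = min(1, 1 − 0.751 + 0.136) = min(1, 0.385) = 0.385
(p & q) /\ (p -> ~~~q) = min(0.615, 0.385) = 0.385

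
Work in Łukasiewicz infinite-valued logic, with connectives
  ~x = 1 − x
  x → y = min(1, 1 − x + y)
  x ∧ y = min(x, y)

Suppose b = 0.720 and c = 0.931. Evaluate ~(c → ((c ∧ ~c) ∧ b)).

~c = 1 − 0.931 = 0.069
c ∧ ~c = min(0.931, 0.069) = 0.069
(c ∧ ~c) ∧ b = min(0.069, 0.720) = 0.069
c → ((c ∧ ~c) ∧ b) = min(1, 1 − 0.931 + 0.069) = min(1, 0.138) = 0.138
~(c → ((c ∧ ~c) ∧ b)) = 1 − 0.138 = 0.862

0.862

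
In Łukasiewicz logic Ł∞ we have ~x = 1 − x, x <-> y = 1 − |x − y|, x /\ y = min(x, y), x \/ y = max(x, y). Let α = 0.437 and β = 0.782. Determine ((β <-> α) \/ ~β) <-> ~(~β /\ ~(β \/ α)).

0.873

β <-> α = 1 − |0.782 − 0.437| = 1 − 0.345 = 0.655
~β = 1 − 0.782 = 0.218
(β <-> α) \/ ~β = max(0.655, 0.218) = 0.655
β \/ α = max(0.782, 0.437) = 0.782
~(β \/ α) = 1 − 0.782 = 0.218
~β /\ ~(β \/ α) = min(0.218, 0.218) = 0.218
~(~β /\ ~(β \/ α)) = 1 − 0.218 = 0.782
((β <-> α) \/ ~β) <-> ~(~β /\ ~(β \/ α)) = 1 − |0.655 − 0.782| = 1 − 0.127 = 0.873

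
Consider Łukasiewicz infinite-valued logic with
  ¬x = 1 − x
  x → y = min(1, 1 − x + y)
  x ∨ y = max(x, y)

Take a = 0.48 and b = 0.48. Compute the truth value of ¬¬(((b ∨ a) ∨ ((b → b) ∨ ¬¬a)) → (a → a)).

1.00

b ∨ a = max(0.48, 0.48) = 0.48
b → b = min(1, 1 − 0.48 + 0.48) = min(1, 1.00) = 1.00
¬a = 1 − 0.48 = 0.52
¬¬a = 1 − 0.52 = 0.48
(b → b) ∨ ¬¬a = max(1.00, 0.48) = 1.00
(b ∨ a) ∨ ((b → b) ∨ ¬¬a) = max(0.48, 1.00) = 1.00
a → a = min(1, 1 − 0.48 + 0.48) = min(1, 1.00) = 1.00
((b ∨ a) ∨ ((b → b) ∨ ¬¬a)) → (a → a) = min(1, 1 − 1.00 + 1.00) = min(1, 1.00) = 1.00
¬(((b ∨ a) ∨ ((b → b) ∨ ¬¬a)) → (a → a)) = 1 − 1.00 = 0.00
¬¬(((b ∨ a) ∨ ((b → b) ∨ ¬¬a)) → (a → a)) = 1 − 0.00 = 1.00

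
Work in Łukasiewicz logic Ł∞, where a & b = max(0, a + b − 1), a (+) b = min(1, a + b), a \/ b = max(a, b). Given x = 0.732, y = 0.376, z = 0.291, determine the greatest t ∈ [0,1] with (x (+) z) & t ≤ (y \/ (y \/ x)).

x (+) z = min(1, 0.732 + 0.291) = min(1, 1.023) = 1.000
So the left factor is x (+) z = 1.000.
y \/ x = max(0.376, 0.732) = 0.732
y \/ (y \/ x) = max(0.376, 0.732) = 0.732
So the right-hand bound is y \/ (y \/ x) = 0.732.
The residuum of the Łukasiewicz t-norm gives the supremum: min(1, 1 − 1.000 + 0.732).
1 − 1.000 + 0.732 = 0.732, so t = min(1, 0.732) = 0.732.
Check: 1.000 & 0.732 = max(0, 0.732) = 0.732 ≤ 0.732.

0.732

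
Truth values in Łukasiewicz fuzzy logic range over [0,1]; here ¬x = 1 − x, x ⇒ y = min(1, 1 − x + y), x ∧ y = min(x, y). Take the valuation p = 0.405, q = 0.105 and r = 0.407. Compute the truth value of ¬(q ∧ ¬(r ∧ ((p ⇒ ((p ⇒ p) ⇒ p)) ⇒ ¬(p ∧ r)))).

0.895

p ⇒ p = min(1, 1 − 0.405 + 0.405) = min(1, 1.000) = 1.000
(p ⇒ p) ⇒ p = min(1, 1 − 1.000 + 0.405) = min(1, 0.405) = 0.405
p ⇒ ((p ⇒ p) ⇒ p) = min(1, 1 − 0.405 + 0.405) = min(1, 1.000) = 1.000
p ∧ r = min(0.405, 0.407) = 0.405
¬(p ∧ r) = 1 − 0.405 = 0.595
(p ⇒ ((p ⇒ p) ⇒ p)) ⇒ ¬(p ∧ r) = min(1, 1 − 1.000 + 0.595) = min(1, 0.595) = 0.595
r ∧ ((p ⇒ ((p ⇒ p) ⇒ p)) ⇒ ¬(p ∧ r)) = min(0.407, 0.595) = 0.407
¬(r ∧ ((p ⇒ ((p ⇒ p) ⇒ p)) ⇒ ¬(p ∧ r))) = 1 − 0.407 = 0.593
q ∧ ¬(r ∧ ((p ⇒ ((p ⇒ p) ⇒ p)) ⇒ ¬(p ∧ r))) = min(0.105, 0.593) = 0.105
¬(q ∧ ¬(r ∧ ((p ⇒ ((p ⇒ p) ⇒ p)) ⇒ ¬(p ∧ r)))) = 1 − 0.105 = 0.895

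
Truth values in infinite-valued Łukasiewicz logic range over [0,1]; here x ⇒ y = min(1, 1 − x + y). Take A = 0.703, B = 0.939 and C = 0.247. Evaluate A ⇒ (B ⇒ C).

B ⇒ C = min(1, 1 − 0.939 + 0.247) = min(1, 0.308) = 0.308
A ⇒ (B ⇒ C) = min(1, 1 − 0.703 + 0.308) = min(1, 0.605) = 0.605

0.605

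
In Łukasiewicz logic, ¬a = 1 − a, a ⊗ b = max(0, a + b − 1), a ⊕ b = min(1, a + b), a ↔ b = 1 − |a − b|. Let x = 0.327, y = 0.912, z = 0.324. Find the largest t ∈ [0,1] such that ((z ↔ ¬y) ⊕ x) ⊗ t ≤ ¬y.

0.088

¬y = 1 − 0.912 = 0.088
z ↔ ¬y = 1 − |0.324 − 0.088| = 1 − 0.236 = 0.764
(z ↔ ¬y) ⊕ x = min(1, 0.764 + 0.327) = min(1, 1.091) = 1.000
So the left factor is (z ↔ ¬y) ⊕ x = 1.000.
So the right-hand bound is ¬y = 0.088.
The residuum of the Łukasiewicz t-norm gives the supremum: min(1, 1 − 1.000 + 0.088).
1 − 1.000 + 0.088 = 0.088, so t = min(1, 0.088) = 0.088.
Check: 1.000 ⊗ 0.088 = max(0, 0.088) = 0.088 ≤ 0.088.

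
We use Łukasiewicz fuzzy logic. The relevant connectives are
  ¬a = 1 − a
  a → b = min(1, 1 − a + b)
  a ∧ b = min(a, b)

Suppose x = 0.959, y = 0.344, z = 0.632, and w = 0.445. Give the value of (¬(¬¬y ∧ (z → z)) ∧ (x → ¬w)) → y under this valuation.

0.748

¬y = 1 − 0.344 = 0.656
¬¬y = 1 − 0.656 = 0.344
z → z = min(1, 1 − 0.632 + 0.632) = min(1, 1.000) = 1.000
¬¬y ∧ (z → z) = min(0.344, 1.000) = 0.344
¬(¬¬y ∧ (z → z)) = 1 − 0.344 = 0.656
¬w = 1 − 0.445 = 0.555
x → ¬w = min(1, 1 − 0.959 + 0.555) = min(1, 0.596) = 0.596
¬(¬¬y ∧ (z → z)) ∧ (x → ¬w) = min(0.656, 0.596) = 0.596
(¬(¬¬y ∧ (z → z)) ∧ (x → ¬w)) → y = min(1, 1 − 0.596 + 0.344) = min(1, 0.748) = 0.748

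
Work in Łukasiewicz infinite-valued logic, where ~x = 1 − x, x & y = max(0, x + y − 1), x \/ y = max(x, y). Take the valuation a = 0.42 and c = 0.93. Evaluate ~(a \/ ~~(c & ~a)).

0.49

~a = 1 − 0.42 = 0.58
c & ~a = max(0, 0.93 + 0.58 − 1) = max(0, 0.51) = 0.51
~(c & ~a) = 1 − 0.51 = 0.49
~~(c & ~a) = 1 − 0.49 = 0.51
a \/ ~~(c & ~a) = max(0.42, 0.51) = 0.51
~(a \/ ~~(c & ~a)) = 1 − 0.51 = 0.49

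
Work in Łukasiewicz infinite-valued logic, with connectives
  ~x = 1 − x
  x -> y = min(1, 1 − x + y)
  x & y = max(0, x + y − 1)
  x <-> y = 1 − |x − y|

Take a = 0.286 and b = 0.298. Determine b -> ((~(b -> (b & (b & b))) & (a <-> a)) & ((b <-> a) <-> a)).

b & b = max(0, 0.298 + 0.298 − 1) = max(0, -0.404) = 0.000
b & (b & b) = max(0, 0.298 + 0.000 − 1) = max(0, -0.702) = 0.000
b -> (b & (b & b)) = min(1, 1 − 0.298 + 0.000) = min(1, 0.702) = 0.702
~(b -> (b & (b & b))) = 1 − 0.702 = 0.298
a <-> a = 1 − |0.286 − 0.286| = 1 − 0.000 = 1.000
~(b -> (b & (b & b))) & (a <-> a) = max(0, 0.298 + 1.000 − 1) = max(0, 0.298) = 0.298
b <-> a = 1 − |0.298 − 0.286| = 1 − 0.012 = 0.988
(b <-> a) <-> a = 1 − |0.988 − 0.286| = 1 − 0.702 = 0.298
(~(b -> (b & (b & b))) & (a <-> a)) & ((b <-> a) <-> a) = max(0, 0.298 + 0.298 − 1) = max(0, -0.404) = 0.000
b -> ((~(b -> (b & (b & b))) & (a <-> a)) & ((b <-> a) <-> a)) = min(1, 1 − 0.298 + 0.000) = min(1, 0.702) = 0.702

0.702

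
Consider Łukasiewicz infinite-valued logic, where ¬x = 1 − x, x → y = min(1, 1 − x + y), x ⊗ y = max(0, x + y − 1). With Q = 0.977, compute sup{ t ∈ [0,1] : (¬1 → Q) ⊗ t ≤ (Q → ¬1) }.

¬1 = 1 − 1.000 = 0.000
¬1 → Q = min(1, 1 − 0.000 + 0.977) = min(1, 1.977) = 1.000
So the left factor is ¬1 → Q = 1.000.
Q → ¬1 = min(1, 1 − 0.977 + 0.000) = min(1, 0.023) = 0.023
So the right-hand bound is Q → ¬1 = 0.023.
The residuum of the Łukasiewicz t-norm gives the supremum: min(1, 1 − 1.000 + 0.023).
1 − 1.000 + 0.023 = 0.023, so t = min(1, 0.023) = 0.023.
Check: 1.000 ⊗ 0.023 = max(0, 0.023) = 0.023 ≤ 0.023.

0.023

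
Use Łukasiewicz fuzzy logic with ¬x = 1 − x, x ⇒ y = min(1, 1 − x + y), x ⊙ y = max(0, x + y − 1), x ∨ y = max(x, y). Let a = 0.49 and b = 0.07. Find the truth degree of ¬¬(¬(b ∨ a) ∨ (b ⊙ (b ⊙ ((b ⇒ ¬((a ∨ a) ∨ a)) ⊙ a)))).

b ∨ a = max(0.07, 0.49) = 0.49
¬(b ∨ a) = 1 − 0.49 = 0.51
a ∨ a = max(0.49, 0.49) = 0.49
(a ∨ a) ∨ a = max(0.49, 0.49) = 0.49
¬((a ∨ a) ∨ a) = 1 − 0.49 = 0.51
b ⇒ ¬((a ∨ a) ∨ a) = min(1, 1 − 0.07 + 0.51) = min(1, 1.44) = 1.00
(b ⇒ ¬((a ∨ a) ∨ a)) ⊙ a = max(0, 1.00 + 0.49 − 1) = max(0, 0.49) = 0.49
b ⊙ ((b ⇒ ¬((a ∨ a) ∨ a)) ⊙ a) = max(0, 0.07 + 0.49 − 1) = max(0, -0.44) = 0.00
b ⊙ (b ⊙ ((b ⇒ ¬((a ∨ a) ∨ a)) ⊙ a)) = max(0, 0.07 + 0.00 − 1) = max(0, -0.93) = 0.00
¬(b ∨ a) ∨ (b ⊙ (b ⊙ ((b ⇒ ¬((a ∨ a) ∨ a)) ⊙ a))) = max(0.51, 0.00) = 0.51
¬(¬(b ∨ a) ∨ (b ⊙ (b ⊙ ((b ⇒ ¬((a ∨ a) ∨ a)) ⊙ a)))) = 1 − 0.51 = 0.49
¬¬(¬(b ∨ a) ∨ (b ⊙ (b ⊙ ((b ⇒ ¬((a ∨ a) ∨ a)) ⊙ a)))) = 1 − 0.49 = 0.51

0.51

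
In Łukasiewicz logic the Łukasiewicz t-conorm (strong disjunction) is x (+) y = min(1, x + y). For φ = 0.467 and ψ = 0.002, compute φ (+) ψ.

0.469

φ (+) ψ = min(1, 0.467 + 0.002) = min(1, 0.469) = 0.469
For comparison, the Gödel t-conorm max(x, y) would give 0.467.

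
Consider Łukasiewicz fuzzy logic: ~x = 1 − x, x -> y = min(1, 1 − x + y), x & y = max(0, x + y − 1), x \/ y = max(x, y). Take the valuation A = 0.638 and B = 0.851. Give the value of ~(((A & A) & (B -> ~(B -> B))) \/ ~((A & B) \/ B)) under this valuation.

A & A = max(0, 0.638 + 0.638 − 1) = max(0, 0.276) = 0.276
B -> B = min(1, 1 − 0.851 + 0.851) = min(1, 1.000) = 1.000
~(B -> B) = 1 − 1.000 = 0.000
B -> ~(B -> B) = min(1, 1 − 0.851 + 0.000) = min(1, 0.149) = 0.149
(A & A) & (B -> ~(B -> B)) = max(0, 0.276 + 0.149 − 1) = max(0, -0.575) = 0.000
A & B = max(0, 0.638 + 0.851 − 1) = max(0, 0.489) = 0.489
(A & B) \/ B = max(0.489, 0.851) = 0.851
~((A & B) \/ B) = 1 − 0.851 = 0.149
((A & A) & (B -> ~(B -> B))) \/ ~((A & B) \/ B) = max(0.000, 0.149) = 0.149
~(((A & A) & (B -> ~(B -> B))) \/ ~((A & B) \/ B)) = 1 − 0.149 = 0.851

0.851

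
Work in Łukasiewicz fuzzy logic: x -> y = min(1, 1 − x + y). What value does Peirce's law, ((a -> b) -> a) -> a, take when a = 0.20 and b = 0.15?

0.95

a -> b = min(1, 1 − 0.20 + 0.15) = min(1, 0.95) = 0.95
(a -> b) -> a = min(1, 1 − 0.95 + 0.20) = min(1, 0.25) = 0.25
((a -> b) -> a) -> a = min(1, 1 − 0.25 + 0.20) = min(1, 0.95) = 0.95
(The value 0.95 < 1 shows this instance is not satisfied; not a Ł∞-tautology in general.)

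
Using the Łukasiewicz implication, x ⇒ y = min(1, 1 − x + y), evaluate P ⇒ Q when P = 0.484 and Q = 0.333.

P ⇒ Q = min(1, 1 − 0.484 + 0.333) = min(1, 0.849) = 0.849
For comparison, the Gödel implication (1 if x ≤ y else y) would give 0.333.

0.849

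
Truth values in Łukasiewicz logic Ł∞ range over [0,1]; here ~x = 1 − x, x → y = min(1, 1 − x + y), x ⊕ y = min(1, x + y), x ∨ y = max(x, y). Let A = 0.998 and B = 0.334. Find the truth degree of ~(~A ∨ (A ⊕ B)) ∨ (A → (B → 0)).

~A = 1 − 0.998 = 0.002
A ⊕ B = min(1, 0.998 + 0.334) = min(1, 1.332) = 1.000
~A ∨ (A ⊕ B) = max(0.002, 1.000) = 1.000
~(~A ∨ (A ⊕ B)) = 1 − 1.000 = 0.000
B → 0 = min(1, 1 − 0.334 + 0.000) = min(1, 0.666) = 0.666
A → (B → 0) = min(1, 1 − 0.998 + 0.666) = min(1, 0.668) = 0.668
~(~A ∨ (A ⊕ B)) ∨ (A → (B → 0)) = max(0.000, 0.668) = 0.668

0.668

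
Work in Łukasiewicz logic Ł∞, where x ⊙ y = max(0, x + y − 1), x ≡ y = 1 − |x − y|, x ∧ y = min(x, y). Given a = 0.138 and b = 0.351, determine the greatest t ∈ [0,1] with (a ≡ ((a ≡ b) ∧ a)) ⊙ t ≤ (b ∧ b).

a ≡ b = 1 − |0.138 − 0.351| = 1 − 0.213 = 0.787
(a ≡ b) ∧ a = min(0.787, 0.138) = 0.138
a ≡ ((a ≡ b) ∧ a) = 1 − |0.138 − 0.138| = 1 − 0.000 = 1.000
So the left factor is a ≡ ((a ≡ b) ∧ a) = 1.000.
b ∧ b = min(0.351, 0.351) = 0.351
So the right-hand bound is b ∧ b = 0.351.
The residuum of the Łukasiewicz t-norm gives the supremum: min(1, 1 − 1.000 + 0.351).
1 − 1.000 + 0.351 = 0.351, so t = min(1, 0.351) = 0.351.
Check: 1.000 ⊙ 0.351 = max(0, 0.351) = 0.351 ≤ 0.351.

0.351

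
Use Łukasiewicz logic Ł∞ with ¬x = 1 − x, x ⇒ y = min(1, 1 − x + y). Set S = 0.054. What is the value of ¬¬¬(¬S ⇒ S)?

0.892

¬S = 1 − 0.054 = 0.946
¬S ⇒ S = min(1, 1 − 0.946 + 0.054) = min(1, 0.108) = 0.108
¬(¬S ⇒ S) = 1 − 0.108 = 0.892
¬¬(¬S ⇒ S) = 1 − 0.892 = 0.108
¬¬¬(¬S ⇒ S) = 1 − 0.108 = 0.892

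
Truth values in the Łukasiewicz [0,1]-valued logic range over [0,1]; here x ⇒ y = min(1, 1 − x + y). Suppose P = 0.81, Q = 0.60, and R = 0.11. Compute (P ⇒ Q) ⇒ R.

P ⇒ Q = min(1, 1 − 0.81 + 0.60) = min(1, 0.79) = 0.79
(P ⇒ Q) ⇒ R = min(1, 1 − 0.79 + 0.11) = min(1, 0.32) = 0.32

0.32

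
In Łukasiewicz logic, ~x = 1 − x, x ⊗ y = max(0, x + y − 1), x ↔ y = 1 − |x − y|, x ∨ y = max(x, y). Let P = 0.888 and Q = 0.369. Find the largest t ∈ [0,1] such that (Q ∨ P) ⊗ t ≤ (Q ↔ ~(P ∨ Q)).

Q ∨ P = max(0.369, 0.888) = 0.888
So the left factor is Q ∨ P = 0.888.
P ∨ Q = max(0.888, 0.369) = 0.888
~(P ∨ Q) = 1 − 0.888 = 0.112
Q ↔ ~(P ∨ Q) = 1 − |0.369 − 0.112| = 1 − 0.257 = 0.743
So the right-hand bound is Q ↔ ~(P ∨ Q) = 0.743.
The residuum of the Łukasiewicz t-norm gives the supremum: min(1, 1 − 0.888 + 0.743).
1 − 0.888 + 0.743 = 0.855, so t = min(1, 0.855) = 0.855.
Check: 0.888 ⊗ 0.855 = max(0, 0.743) = 0.743 ≤ 0.743.

0.855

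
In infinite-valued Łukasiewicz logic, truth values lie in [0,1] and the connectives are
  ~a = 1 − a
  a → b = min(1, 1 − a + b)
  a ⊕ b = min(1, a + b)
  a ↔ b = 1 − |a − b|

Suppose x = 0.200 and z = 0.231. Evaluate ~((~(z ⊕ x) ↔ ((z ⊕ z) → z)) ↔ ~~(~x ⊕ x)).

0.200

z ⊕ x = min(1, 0.231 + 0.200) = min(1, 0.431) = 0.431
~(z ⊕ x) = 1 − 0.431 = 0.569
z ⊕ z = min(1, 0.231 + 0.231) = min(1, 0.462) = 0.462
(z ⊕ z) → z = min(1, 1 − 0.462 + 0.231) = min(1, 0.769) = 0.769
~(z ⊕ x) ↔ ((z ⊕ z) → z) = 1 − |0.569 − 0.769| = 1 − 0.200 = 0.800
~x = 1 − 0.200 = 0.800
~x ⊕ x = min(1, 0.800 + 0.200) = min(1, 1.000) = 1.000
~(~x ⊕ x) = 1 − 1.000 = 0.000
~~(~x ⊕ x) = 1 − 0.000 = 1.000
(~(z ⊕ x) ↔ ((z ⊕ z) → z)) ↔ ~~(~x ⊕ x) = 1 − |0.800 − 1.000| = 1 − 0.200 = 0.800
~((~(z ⊕ x) ↔ ((z ⊕ z) → z)) ↔ ~~(~x ⊕ x)) = 1 − 0.800 = 0.200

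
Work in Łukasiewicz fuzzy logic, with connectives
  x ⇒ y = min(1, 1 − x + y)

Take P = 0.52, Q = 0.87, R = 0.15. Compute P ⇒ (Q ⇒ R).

0.76

Q ⇒ R = min(1, 1 − 0.87 + 0.15) = min(1, 0.28) = 0.28
P ⇒ (Q ⇒ R) = min(1, 1 − 0.52 + 0.28) = min(1, 0.76) = 0.76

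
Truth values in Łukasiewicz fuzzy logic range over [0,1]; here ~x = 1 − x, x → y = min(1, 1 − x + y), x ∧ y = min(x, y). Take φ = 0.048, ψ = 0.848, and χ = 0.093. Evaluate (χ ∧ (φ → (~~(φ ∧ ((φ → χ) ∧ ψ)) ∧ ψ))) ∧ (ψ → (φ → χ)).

0.093

φ → χ = min(1, 1 − 0.048 + 0.093) = min(1, 1.045) = 1.000
(φ → χ) ∧ ψ = min(1.000, 0.848) = 0.848
φ ∧ ((φ → χ) ∧ ψ) = min(0.048, 0.848) = 0.048
~(φ ∧ ((φ → χ) ∧ ψ)) = 1 − 0.048 = 0.952
~~(φ ∧ ((φ → χ) ∧ ψ)) = 1 − 0.952 = 0.048
~~(φ ∧ ((φ → χ) ∧ ψ)) ∧ ψ = min(0.048, 0.848) = 0.048
φ → (~~(φ ∧ ((φ → χ) ∧ ψ)) ∧ ψ) = min(1, 1 − 0.048 + 0.048) = min(1, 1.000) = 1.000
χ ∧ (φ → (~~(φ ∧ ((φ → χ) ∧ ψ)) ∧ ψ)) = min(0.093, 1.000) = 0.093
ψ → (φ → χ) = min(1, 1 − 0.848 + 1.000) = min(1, 1.152) = 1.000
(χ ∧ (φ → (~~(φ ∧ ((φ → χ) ∧ ψ)) ∧ ψ))) ∧ (ψ → (φ → χ)) = min(0.093, 1.000) = 0.093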